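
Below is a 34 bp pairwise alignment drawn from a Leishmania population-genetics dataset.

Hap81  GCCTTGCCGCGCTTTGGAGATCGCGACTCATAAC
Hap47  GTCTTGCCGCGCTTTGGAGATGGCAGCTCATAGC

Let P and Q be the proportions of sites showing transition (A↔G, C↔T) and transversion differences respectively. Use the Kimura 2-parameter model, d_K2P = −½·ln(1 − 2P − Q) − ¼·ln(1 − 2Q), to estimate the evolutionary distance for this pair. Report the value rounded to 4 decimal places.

0.1689

The sequences differ at positions 2 (C/T, transition), 22 (C/G, transversion), 25 (G/A, transition), 26 (A/G, transition), 33 (A/G, transition).
Of the 5 differences, 4 transitions and 1 transversion over 34 sites: P = 4/34 = 0.117647, Q = 1/34 = 0.029412.
d = −0.5·ln(0.735294) − 0.25·ln(0.941176) = −0.5·(-0.307485) − 0.25·(-0.060625) = 0.1689.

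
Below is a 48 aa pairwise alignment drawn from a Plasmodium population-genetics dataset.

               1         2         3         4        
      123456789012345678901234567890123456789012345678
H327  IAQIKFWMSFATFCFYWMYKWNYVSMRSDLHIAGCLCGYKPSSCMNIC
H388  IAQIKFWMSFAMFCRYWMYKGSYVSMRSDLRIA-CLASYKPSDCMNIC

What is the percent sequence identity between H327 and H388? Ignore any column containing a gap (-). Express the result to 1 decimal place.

Excluding the 1 gap column leaves 47 comparable sites.
Differing sites — 12:T/M; 15:F/R; 21:W/G; 22:N/S; 31:H/R; 37:C/A; 38:G/S; 43:S/D.
39 of the 47 comparable sites match, so the percent identity is 39/47 × 100 = 83.0%.

83.0%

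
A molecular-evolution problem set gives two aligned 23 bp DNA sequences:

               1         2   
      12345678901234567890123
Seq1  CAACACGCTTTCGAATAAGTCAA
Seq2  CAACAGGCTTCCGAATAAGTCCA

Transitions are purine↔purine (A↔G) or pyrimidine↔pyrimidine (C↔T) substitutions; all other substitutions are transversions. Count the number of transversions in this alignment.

The sequences differ at positions 6 (C/G, transversion), 11 (T/C, transition), 22 (A/C, transversion).
Of the 3 differences, 1 transition and 2 transversions, so the answer is 2.

2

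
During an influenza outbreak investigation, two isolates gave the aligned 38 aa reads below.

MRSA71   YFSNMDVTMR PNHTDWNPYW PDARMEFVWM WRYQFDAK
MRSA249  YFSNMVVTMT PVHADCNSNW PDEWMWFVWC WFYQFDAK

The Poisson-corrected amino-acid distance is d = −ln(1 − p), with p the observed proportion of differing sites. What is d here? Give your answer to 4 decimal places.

Differing sites — 6:D/V; 10:R/T; 12:N/V; 14:T/A; 16:W/C; 18:P/S; 19:Y/N; 23:A/E; 24:R/W; 26:E/W; 30:M/C; 32:R/F.
p = 12/38 = 0.315789.
d = −ln(1 − 0.315789) = −ln(0.684211) = 0.3795.

0.3795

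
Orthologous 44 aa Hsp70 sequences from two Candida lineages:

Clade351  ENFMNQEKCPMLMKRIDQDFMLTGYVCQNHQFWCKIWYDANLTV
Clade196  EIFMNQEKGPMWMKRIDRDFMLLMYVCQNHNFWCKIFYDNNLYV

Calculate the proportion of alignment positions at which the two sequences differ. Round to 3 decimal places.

0.227

Differing sites — 2:N/I; 9:C/G; 12:L/W; 18:Q/R; 23:T/L; 24:G/M; 31:Q/N; 37:W/F; 40:A/N; 43:T/Y.
There are 10 differences over 44 sites, so p = 10/44 = 0.227.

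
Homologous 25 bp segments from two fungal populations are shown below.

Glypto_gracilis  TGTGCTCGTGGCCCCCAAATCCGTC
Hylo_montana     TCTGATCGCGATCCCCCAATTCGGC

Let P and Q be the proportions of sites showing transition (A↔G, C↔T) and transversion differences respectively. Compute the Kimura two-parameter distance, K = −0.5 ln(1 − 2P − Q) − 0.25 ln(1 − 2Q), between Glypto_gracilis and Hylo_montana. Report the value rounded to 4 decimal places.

Mismatches occur at site 2 (G/C, transversion), site 5 (C/A, transversion), site 9 (T/C, transition), site 11 (G/A, transition), site 12 (C/T, transition), site 17 (A/C, transversion), site 21 (C/T, transition), site 24 (T/G, transversion).
Of the 8 differences, 4 transitions and 4 transversions over 25 sites: P = 4/25 = 0.160000, Q = 4/25 = 0.160000.
d = −0.5·ln(0.520000) − 0.25·ln(0.680000) = −0.5·(-0.653926) − 0.25·(-0.385662) = 0.4234.

0.4234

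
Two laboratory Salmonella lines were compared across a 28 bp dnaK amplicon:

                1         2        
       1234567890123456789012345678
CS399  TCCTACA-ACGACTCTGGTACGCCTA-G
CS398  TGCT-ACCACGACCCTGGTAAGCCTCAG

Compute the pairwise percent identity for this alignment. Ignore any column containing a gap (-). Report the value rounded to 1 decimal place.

76.0%

Excluding the 3 gap columns leaves 25 comparable sites.
The sequences differ at positions 2 (C/G), 6 (C/A), 7 (A/C), 14 (T/C), 21 (C/A), 26 (A/C).
19 of the 25 comparable sites match, so the percent identity is 19/25 × 100 = 76.0%.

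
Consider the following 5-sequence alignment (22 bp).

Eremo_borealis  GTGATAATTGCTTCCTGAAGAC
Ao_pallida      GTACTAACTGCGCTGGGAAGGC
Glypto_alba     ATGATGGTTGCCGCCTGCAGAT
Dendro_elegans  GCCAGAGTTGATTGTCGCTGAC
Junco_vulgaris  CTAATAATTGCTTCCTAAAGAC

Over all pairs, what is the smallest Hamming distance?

3

Pairwise Hamming distances:
  Eremo_borealis vs Ao_pallida: 9
  Eremo_borealis vs Glypto_alba: 7
  Eremo_borealis vs Dendro_elegans: 10
  Eremo_borealis vs Junco_vulgaris: 3
  Ao_pallida vs Glypto_alba: 14
  Ao_pallida vs Dendro_elegans: 15
  Ao_pallida vs Junco_vulgaris: 10
  Glypto_alba vs Dendro_elegans: 13
  Glypto_alba vs Junco_vulgaris: 9
  Dendro_elegans vs Junco_vulgaris: 12
The smallest is 3, between Eremo_borealis and Junco_vulgaris.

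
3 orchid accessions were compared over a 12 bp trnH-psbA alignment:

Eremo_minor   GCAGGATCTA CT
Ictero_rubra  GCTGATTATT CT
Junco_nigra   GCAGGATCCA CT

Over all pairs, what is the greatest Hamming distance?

6

Pairwise Hamming distances:
  Eremo_minor vs Ictero_rubra: 5
  Eremo_minor vs Junco_nigra: 1
  Ictero_rubra vs Junco_nigra: 6
The largest is 6, between Ictero_rubra and Junco_nigra.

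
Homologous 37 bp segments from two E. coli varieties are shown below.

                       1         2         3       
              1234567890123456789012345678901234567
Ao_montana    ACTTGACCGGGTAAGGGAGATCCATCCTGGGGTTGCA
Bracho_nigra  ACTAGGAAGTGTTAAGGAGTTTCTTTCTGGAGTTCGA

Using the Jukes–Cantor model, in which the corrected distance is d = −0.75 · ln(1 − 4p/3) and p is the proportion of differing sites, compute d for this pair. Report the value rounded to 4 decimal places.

Differing sites — 4:T/A; 6:A/G; 7:C/A; 8:C/A; 10:G/T; 13:A/T; 15:G/A; 20:A/T; 22:C/T; 24:A/T; 26:C/T; 31:G/A; 35:G/C; 36:C/G.
p = 14/37 = 0.378378.
d = −0.75 · ln(1 − (4/3)·0.378378) = −0.75 · ln(0.495496) = −0.75 · (-0.702196) = 0.5266.

0.5266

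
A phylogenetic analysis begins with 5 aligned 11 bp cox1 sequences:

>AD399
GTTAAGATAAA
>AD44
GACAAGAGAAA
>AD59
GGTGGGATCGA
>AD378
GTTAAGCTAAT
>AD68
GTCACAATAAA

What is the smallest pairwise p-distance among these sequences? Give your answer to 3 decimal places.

Pairwise Hamming distances:
  AD399 vs AD44: 3
  AD399 vs AD59: 5
  AD399 vs AD378: 2
  AD399 vs AD68: 3
  AD44 vs AD59: 7
  AD44 vs AD378: 5
  AD44 vs AD68: 4
  AD59 vs AD378: 7
  AD59 vs AD68: 7
  AD378 vs AD68: 5
The smallest is 2 mismatches, between AD399 and AD378; p = 2/11 = 0.182.

0.182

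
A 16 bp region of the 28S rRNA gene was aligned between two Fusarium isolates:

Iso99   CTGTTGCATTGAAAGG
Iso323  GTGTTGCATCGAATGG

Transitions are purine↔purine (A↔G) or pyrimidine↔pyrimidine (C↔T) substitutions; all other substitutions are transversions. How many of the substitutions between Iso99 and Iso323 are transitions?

1

Differing sites — 1:C/G (Tv); 10:T/C (Ti); 14:A/T (Tv).
Of the 3 differences, 1 transition and 2 transversions, so the answer is 1.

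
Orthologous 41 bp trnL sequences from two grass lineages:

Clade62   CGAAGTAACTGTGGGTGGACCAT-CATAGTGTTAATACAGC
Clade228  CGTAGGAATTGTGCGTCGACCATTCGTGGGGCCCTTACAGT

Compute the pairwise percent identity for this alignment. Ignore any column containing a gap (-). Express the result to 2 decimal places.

Excluding the 1 gap column leaves 40 comparable sites.
Mismatches occur at site 3 (A↔T), site 6 (T↔G), site 9 (C↔T), site 14 (G↔C), site 17 (G↔C), site 26 (A↔G), site 28 (A↔G), site 30 (T↔G), site 32 (T↔C), site 33 (T↔C), site 34 (A↔C), site 35 (A↔T), site 41 (C↔T).
27 of the 40 comparable sites match, so the percent identity is 27/40 × 100 = 67.50%.

67.50%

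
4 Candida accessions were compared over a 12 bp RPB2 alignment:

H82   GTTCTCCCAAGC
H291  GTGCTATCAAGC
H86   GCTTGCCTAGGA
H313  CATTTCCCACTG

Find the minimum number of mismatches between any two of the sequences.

3

Pairwise Hamming distances:
  H82 vs H291: 3
  H82 vs H86: 6
  H82 vs H313: 6
  H291 vs H86: 9
  H291 vs H313: 9
  H86 vs H313: 7
The smallest is 3, between H82 and H291.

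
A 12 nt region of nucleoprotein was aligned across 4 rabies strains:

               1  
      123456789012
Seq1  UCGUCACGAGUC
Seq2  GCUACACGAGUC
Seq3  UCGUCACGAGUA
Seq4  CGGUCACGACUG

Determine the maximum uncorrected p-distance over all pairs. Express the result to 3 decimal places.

Pairwise Hamming distances:
  Seq1 vs Seq2: 3
  Seq1 vs Seq3: 1
  Seq1 vs Seq4: 4
  Seq2 vs Seq3: 4
  Seq2 vs Seq4: 6
  Seq3 vs Seq4: 4
The largest is 6 mismatches, between Seq2 and Seq4; p = 6/12 = 0.500.

0.500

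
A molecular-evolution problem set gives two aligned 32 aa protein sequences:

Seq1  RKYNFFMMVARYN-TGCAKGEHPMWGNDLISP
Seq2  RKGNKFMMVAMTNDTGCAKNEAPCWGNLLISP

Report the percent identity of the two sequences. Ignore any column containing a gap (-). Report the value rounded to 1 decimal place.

74.2%

Excluding the 1 gap column leaves 31 comparable sites.
Differing sites — 3:Y/G; 5:F/K; 11:R/M; 12:Y/T; 20:G/N; 22:H/A; 24:M/C; 28:D/L.
23 of the 31 comparable sites match, so the percent identity is 23/31 × 100 = 74.2%.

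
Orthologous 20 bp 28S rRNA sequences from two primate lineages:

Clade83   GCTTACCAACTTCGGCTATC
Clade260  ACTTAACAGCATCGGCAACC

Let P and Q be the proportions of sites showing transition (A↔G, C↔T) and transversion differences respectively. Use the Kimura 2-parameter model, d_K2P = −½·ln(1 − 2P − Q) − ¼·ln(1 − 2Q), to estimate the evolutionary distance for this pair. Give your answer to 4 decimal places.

0.3881

Differing sites — 1:G/A (Ti); 6:C/A (Tv); 9:A/G (Ti); 11:T/A (Tv); 17:T/A (Tv); 19:T/C (Ti).
Of the 6 differences, 3 transitions and 3 transversions over 20 sites: P = 3/20 = 0.150000, Q = 3/20 = 0.150000.
d = −0.5·ln(0.550000) − 0.25·ln(0.700000) = −0.5·(-0.597837) − 0.25·(-0.356675) = 0.3881.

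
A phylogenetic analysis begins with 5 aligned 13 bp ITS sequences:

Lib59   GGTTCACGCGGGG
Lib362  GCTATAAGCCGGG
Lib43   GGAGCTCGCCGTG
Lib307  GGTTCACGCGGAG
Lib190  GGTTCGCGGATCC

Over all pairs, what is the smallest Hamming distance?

1

Pairwise Hamming distances:
  Lib59 vs Lib362: 5
  Lib59 vs Lib43: 5
  Lib59 vs Lib307: 1
  Lib59 vs Lib190: 6
  Lib362 vs Lib43: 7
  Lib362 vs Lib307: 6
  Lib362 vs Lib190: 10
  Lib43 vs Lib307: 5
  Lib43 vs Lib190: 8
  Lib307 vs Lib190: 6
The smallest is 1, between Lib59 and Lib307.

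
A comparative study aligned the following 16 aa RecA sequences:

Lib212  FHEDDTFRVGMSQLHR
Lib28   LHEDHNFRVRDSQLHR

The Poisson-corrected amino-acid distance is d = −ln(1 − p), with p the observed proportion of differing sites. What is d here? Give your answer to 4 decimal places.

Differing sites — 1:F/L; 5:D/H; 6:T/N; 10:G/R; 11:M/D.
p = 5/16 = 0.312500.
d = −ln(1 − 0.312500) = −ln(0.687500) = 0.3747.

0.3747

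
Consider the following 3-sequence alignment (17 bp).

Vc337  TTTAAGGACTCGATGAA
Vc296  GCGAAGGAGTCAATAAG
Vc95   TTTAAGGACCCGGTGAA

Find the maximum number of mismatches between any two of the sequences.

Pairwise Hamming distances:
  Vc337 vs Vc296: 7
  Vc337 vs Vc95: 2
  Vc296 vs Vc95: 9
The largest is 9, between Vc296 and Vc95.

9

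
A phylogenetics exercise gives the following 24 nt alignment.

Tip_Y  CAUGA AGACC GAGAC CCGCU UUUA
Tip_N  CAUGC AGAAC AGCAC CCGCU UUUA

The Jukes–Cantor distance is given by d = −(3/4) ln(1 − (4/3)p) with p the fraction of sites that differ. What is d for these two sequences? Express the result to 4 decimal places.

0.2441

The sequences differ at positions 5 (A/C), 9 (C/A), 11 (G/A), 12 (A/G), 13 (G/C).
p = 5/24 = 0.208333.
d = −0.75 · ln(1 − (4/3)·0.208333) = −0.75 · ln(0.722223) = −0.75 · (-0.325421) = 0.2441.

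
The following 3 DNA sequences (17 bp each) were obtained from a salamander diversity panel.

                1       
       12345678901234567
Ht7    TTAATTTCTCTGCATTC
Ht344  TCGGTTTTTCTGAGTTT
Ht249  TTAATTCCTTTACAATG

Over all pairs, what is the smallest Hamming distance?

Pairwise Hamming distances:
  Ht7 vs Ht344: 7
  Ht7 vs Ht249: 5
  Ht344 vs Ht249: 11
The smallest is 5, between Ht7 and Ht249.

5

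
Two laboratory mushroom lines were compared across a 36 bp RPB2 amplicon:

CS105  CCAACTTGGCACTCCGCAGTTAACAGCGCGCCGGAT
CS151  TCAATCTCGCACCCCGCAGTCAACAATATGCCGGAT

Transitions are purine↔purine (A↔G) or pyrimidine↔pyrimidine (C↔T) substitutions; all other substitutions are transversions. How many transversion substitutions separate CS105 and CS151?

Mismatches occur at site 1 (C↔T, transition), site 5 (C↔T, transition), site 6 (T↔C, transition), site 8 (G↔C, transversion), site 13 (T↔C, transition), site 21 (T↔C, transition), site 26 (G↔A, transition), site 27 (C↔T, transition), site 28 (G↔A, transition), site 29 (C↔T, transition).
Of the 10 differences, 9 transitions and 1 transversion, so the answer is 1.

1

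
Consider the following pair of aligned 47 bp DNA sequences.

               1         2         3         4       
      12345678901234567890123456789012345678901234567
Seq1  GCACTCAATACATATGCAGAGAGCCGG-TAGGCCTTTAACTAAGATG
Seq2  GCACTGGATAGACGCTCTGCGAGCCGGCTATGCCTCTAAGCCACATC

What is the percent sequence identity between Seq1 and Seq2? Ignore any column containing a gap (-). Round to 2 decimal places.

65.22%

Excluding the 1 gap column leaves 46 comparable sites.
Mismatches occur at site 6 (C/G), site 7 (A/G), site 11 (C/G), site 13 (T/C), site 14 (A/G), site 15 (T/C), site 16 (G/T), site 18 (A/T), site 20 (A/C), site 31 (G/T), site 36 (T/C), site 40 (C/G), site 41 (T/C), site 42 (A/C), site 44 (G/C), site 47 (G/C).
30 of the 46 comparable sites match, so the percent identity is 30/46 × 100 = 65.22%.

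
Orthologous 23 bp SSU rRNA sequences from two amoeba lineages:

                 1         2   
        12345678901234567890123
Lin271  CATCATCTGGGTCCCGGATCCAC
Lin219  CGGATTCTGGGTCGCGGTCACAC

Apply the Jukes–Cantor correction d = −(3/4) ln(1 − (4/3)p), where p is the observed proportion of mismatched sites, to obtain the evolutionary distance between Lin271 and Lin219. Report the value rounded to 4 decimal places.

Mismatches occur at site 2 (A→G), site 3 (T→G), site 4 (C→A), site 5 (A→T), site 14 (C→G), site 18 (A→T), site 19 (T→C), site 20 (C→A).
p = 8/23 = 0.347826.
d = −0.75 · ln(1 − (4/3)·0.347826) = −0.75 · ln(0.536232) = −0.75 · (-0.623188) = 0.4674.

0.4674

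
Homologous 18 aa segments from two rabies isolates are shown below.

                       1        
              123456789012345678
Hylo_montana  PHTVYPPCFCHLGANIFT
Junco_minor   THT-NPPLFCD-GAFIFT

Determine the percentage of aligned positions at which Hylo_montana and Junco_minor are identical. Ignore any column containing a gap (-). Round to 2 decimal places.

68.75%

Excluding the 2 gap columns leaves 16 comparable sites.
The sequences differ at positions 1 (P/T), 5 (Y/N), 8 (C/L), 11 (H/D), 15 (N/F).
11 of the 16 comparable sites match, so the percent identity is 11/16 × 100 = 68.75%.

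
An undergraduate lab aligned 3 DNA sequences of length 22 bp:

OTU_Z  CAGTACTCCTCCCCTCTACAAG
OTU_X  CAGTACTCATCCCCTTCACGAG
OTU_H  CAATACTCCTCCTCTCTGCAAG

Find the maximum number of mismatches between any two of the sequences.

7

Pairwise Hamming distances:
  OTU_Z vs OTU_X: 4
  OTU_Z vs OTU_H: 3
  OTU_X vs OTU_H: 7
The largest is 7, between OTU_X and OTU_H.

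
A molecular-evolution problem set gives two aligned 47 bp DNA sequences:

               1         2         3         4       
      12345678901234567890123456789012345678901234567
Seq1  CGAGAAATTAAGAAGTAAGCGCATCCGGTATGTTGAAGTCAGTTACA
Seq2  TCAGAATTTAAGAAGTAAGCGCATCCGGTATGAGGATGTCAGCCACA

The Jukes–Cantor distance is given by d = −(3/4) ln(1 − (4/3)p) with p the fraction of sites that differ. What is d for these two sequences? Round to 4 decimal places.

0.1931

Mismatches occur at site 1 (C↔T), site 2 (G↔C), site 7 (A↔T), site 33 (T↔A), site 34 (T↔G), site 37 (A↔T), site 43 (T↔C), site 44 (T↔C).
p = 8/47 = 0.170213.
d = −0.75 · ln(1 − (4/3)·0.170213) = −0.75 · ln(0.773049) = −0.75 · (-0.257413) = 0.1931.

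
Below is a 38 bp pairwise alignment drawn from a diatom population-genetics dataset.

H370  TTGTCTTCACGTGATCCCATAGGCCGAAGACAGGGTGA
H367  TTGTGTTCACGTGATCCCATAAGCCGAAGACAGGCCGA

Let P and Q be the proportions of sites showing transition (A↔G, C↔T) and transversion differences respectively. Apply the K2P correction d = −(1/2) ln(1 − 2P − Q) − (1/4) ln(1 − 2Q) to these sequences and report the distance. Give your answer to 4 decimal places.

Mismatches occur at site 5 (C↔G, transversion), site 22 (G↔A, transition), site 35 (G↔C, transversion), site 36 (T↔C, transition).
Of the 4 differences, 2 transitions and 2 transversions over 38 sites: P = 2/38 = 0.052632, Q = 2/38 = 0.052632.
d = −0.5·ln(0.842104) − 0.25·ln(0.894736) = −0.5·(-0.171852) − 0.25·(-0.111227) = 0.1137.

0.1137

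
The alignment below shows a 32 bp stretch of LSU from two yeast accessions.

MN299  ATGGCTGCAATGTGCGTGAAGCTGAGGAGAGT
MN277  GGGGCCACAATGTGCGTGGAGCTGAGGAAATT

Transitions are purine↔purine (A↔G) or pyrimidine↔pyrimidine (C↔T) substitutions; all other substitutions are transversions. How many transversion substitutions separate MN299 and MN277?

Differing sites — 1:A/G (Ti); 2:T/G (Tv); 6:T/C (Ti); 7:G/A (Ti); 19:A/G (Ti); 29:G/A (Ti); 31:G/T (Tv).
Of the 7 differences, 5 transitions and 2 transversions, so the answer is 2.

2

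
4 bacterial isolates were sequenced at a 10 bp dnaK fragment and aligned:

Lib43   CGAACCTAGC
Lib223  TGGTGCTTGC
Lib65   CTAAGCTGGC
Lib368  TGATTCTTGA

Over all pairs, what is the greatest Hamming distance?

Pairwise Hamming distances:
  Lib43 vs Lib223: 5
  Lib43 vs Lib65: 3
  Lib43 vs Lib368: 5
  Lib223 vs Lib65: 5
  Lib223 vs Lib368: 3
  Lib65 vs Lib368: 6
The largest is 6, between Lib65 and Lib368.

6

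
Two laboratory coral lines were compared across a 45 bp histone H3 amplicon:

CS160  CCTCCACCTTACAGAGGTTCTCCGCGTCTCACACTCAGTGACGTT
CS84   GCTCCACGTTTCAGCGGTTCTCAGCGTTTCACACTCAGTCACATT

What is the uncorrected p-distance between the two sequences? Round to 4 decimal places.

Mismatches occur at site 1 (C↔G), site 8 (C↔G), site 11 (A↔T), site 15 (A↔C), site 23 (C↔A), site 28 (C↔T), site 40 (G↔C), site 43 (G↔A).
There are 8 differences over 45 sites, so p = 8/45 = 0.1778.

0.1778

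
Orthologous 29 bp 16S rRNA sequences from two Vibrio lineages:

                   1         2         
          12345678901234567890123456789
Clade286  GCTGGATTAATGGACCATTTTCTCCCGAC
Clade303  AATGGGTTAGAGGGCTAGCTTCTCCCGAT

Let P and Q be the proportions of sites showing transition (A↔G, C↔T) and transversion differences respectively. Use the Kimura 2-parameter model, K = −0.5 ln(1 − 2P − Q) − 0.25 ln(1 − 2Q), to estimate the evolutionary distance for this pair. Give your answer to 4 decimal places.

0.4991

The sequences differ at positions 1 (G/A, transition), 2 (C/A, transversion), 6 (A/G, transition), 10 (A/G, transition), 11 (T/A, transversion), 14 (A/G, transition), 16 (C/T, transition), 18 (T/G, transversion), 19 (T/C, transition), 29 (C/T, transition).
Of the 10 differences, 7 transitions and 3 transversions over 29 sites: P = 7/29 = 0.241379, Q = 3/29 = 0.103448.
d = −0.5·ln(0.413794) − 0.25·ln(0.793104) = −0.5·(-0.882387) − 0.25·(-0.231801) = 0.4991.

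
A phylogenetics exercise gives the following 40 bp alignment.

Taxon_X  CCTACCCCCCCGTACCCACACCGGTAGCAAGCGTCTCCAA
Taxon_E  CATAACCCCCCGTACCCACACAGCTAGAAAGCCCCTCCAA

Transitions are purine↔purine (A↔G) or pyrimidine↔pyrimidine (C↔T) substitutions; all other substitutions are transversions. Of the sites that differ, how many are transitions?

Mismatches occur at site 2 (C→A, transversion), site 5 (C→A, transversion), site 22 (C→A, transversion), site 24 (G→C, transversion), site 28 (C→A, transversion), site 33 (G→C, transversion), site 34 (T→C, transition).
Of the 7 differences, 1 transition and 6 transversions, so the answer is 1.

1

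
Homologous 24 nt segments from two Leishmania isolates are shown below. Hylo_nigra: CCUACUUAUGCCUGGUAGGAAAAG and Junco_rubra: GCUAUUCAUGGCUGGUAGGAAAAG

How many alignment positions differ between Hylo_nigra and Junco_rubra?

4

Mismatches occur at site 1 (C→G), site 5 (C→U), site 7 (U→C), site 11 (C→G).
That gives 4 mismatches out of 24 aligned sites, so the Hamming distance is 4.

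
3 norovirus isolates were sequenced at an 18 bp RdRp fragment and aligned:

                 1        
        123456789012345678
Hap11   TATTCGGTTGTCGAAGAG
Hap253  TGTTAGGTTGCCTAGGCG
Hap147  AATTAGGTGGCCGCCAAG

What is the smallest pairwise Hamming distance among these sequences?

6

Pairwise Hamming distances:
  Hap11 vs Hap253: 6
  Hap11 vs Hap147: 7
  Hap253 vs Hap147: 8
The smallest is 6, between Hap11 and Hap253.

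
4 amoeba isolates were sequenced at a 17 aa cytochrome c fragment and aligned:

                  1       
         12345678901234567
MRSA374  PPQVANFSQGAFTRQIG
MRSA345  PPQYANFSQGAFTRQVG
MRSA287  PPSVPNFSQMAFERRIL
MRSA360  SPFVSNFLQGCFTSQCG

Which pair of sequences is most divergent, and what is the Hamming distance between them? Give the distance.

Pairwise Hamming distances:
  MRSA374 vs MRSA345: 2
  MRSA374 vs MRSA287: 6
  MRSA374 vs MRSA360: 7
  MRSA345 vs MRSA287: 8
  MRSA345 vs MRSA360: 8
  MRSA287 vs MRSA360: 11
The largest is 11, between MRSA287 and MRSA360.

11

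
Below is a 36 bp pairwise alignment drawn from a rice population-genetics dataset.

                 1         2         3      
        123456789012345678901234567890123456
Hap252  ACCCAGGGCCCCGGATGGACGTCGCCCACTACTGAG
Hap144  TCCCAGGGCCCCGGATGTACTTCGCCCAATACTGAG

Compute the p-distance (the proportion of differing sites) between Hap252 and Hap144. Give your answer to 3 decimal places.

Mismatches occur at site 1 (A↔T), site 18 (G↔T), site 21 (G↔T), site 29 (C↔A).
There are 4 differences over 36 sites, so p = 4/36 = 0.111.

0.111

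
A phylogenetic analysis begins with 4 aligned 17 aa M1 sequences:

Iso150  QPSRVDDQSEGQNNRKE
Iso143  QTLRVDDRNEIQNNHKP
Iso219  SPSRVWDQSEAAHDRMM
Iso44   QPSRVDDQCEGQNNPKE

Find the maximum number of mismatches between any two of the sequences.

13

Pairwise Hamming distances:
  Iso150 vs Iso143: 7
  Iso150 vs Iso219: 8
  Iso150 vs Iso44: 2
  Iso143 vs Iso219: 13
  Iso143 vs Iso44: 7
  Iso219 vs Iso44: 10
The largest is 13, between Iso143 and Iso219.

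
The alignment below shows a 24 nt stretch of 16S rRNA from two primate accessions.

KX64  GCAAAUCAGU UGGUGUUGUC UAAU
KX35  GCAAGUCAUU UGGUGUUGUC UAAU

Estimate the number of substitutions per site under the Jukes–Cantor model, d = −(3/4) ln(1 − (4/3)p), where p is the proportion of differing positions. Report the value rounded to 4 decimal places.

0.0883

Mismatches occur at site 5 (A↔G), site 9 (G↔U).
p = 2/24 = 0.083333.
d = −0.75 · ln(1 − (4/3)·0.083333) = −0.75 · ln(0.888889) = −0.75 · (-0.117783) = 0.0883.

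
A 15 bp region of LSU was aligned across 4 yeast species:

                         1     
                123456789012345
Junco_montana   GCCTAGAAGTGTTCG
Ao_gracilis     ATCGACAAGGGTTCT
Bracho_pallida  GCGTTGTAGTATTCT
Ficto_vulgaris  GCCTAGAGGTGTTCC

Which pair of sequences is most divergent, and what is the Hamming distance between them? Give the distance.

9

Pairwise Hamming distances:
  Junco_montana vs Ao_gracilis: 6
  Junco_montana vs Bracho_pallida: 5
  Junco_montana vs Ficto_vulgaris: 2
  Ao_gracilis vs Bracho_pallida: 9
  Ao_gracilis vs Ficto_vulgaris: 7
  Bracho_pallida vs Ficto_vulgaris: 6
The largest is 9, between Ao_gracilis and Bracho_pallida.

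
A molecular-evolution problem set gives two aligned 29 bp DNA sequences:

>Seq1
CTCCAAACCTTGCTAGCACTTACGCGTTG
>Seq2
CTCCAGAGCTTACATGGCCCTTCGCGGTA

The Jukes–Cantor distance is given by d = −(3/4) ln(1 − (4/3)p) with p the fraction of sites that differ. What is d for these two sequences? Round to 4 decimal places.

0.5285

The sequences differ at positions 6 (A/G), 8 (C/G), 12 (G/A), 14 (T/A), 15 (A/T), 17 (C/G), 18 (A/C), 20 (T/C), 22 (A/T), 27 (T/G), 29 (G/A).
p = 11/29 = 0.379310.
d = −0.75 · ln(1 − (4/3)·0.379310) = −0.75 · ln(0.494253) = −0.75 · (-0.704708) = 0.5285.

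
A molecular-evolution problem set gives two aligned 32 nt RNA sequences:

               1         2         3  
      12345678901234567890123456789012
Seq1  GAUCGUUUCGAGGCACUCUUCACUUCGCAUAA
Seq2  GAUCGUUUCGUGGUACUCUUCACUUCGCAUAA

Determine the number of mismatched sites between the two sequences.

2

Differing sites — 11:A/U; 14:C/U.
That gives 2 mismatches out of 32 aligned sites, so the Hamming distance is 2.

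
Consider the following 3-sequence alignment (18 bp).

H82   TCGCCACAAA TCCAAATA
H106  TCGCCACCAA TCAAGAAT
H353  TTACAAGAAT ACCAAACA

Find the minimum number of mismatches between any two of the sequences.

Pairwise Hamming distances:
  H82 vs H106: 5
  H82 vs H353: 7
  H106 vs H353: 11
The smallest is 5, between H82 and H106.

5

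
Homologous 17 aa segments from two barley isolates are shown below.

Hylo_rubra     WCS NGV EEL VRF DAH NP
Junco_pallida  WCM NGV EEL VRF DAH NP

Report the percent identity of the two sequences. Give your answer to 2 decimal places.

A single mismatch occurs at site 3 (S/M).
16 of the 17 sites match, so the percent identity is 16/17 × 100 = 94.12%.

94.12%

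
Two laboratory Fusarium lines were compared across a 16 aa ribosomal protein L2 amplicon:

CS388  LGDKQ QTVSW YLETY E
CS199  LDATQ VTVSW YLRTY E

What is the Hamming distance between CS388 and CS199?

5

Differing sites — 2:G/D; 3:D/A; 4:K/T; 6:Q/V; 13:E/R.
That gives 5 mismatches out of 16 aligned sites, so the Hamming distance is 5.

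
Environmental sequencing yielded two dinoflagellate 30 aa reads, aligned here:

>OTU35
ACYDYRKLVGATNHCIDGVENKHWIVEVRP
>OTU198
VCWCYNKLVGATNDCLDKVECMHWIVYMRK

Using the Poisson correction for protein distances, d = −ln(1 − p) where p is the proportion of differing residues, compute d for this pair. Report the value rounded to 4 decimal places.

The sequences differ at positions 1 (A/V), 3 (Y/W), 4 (D/C), 6 (R/N), 14 (H/D), 16 (I/L), 18 (G/K), 21 (N/C), 22 (K/M), 27 (E/Y), 28 (V/M), 30 (P/K).
p = 12/30 = 0.400000.
d = −ln(1 − 0.400000) = −ln(0.600000) = 0.5108.

0.5108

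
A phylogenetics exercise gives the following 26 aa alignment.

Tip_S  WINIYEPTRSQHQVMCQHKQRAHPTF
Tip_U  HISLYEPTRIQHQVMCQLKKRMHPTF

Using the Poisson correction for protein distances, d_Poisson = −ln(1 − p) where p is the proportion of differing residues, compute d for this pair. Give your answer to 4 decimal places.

0.3137

Differing sites — 1:W/H; 3:N/S; 4:I/L; 10:S/I; 18:H/L; 20:Q/K; 22:A/M.
p = 7/26 = 0.269231.
d = −ln(1 − 0.269231) = −ln(0.730769) = 0.3137.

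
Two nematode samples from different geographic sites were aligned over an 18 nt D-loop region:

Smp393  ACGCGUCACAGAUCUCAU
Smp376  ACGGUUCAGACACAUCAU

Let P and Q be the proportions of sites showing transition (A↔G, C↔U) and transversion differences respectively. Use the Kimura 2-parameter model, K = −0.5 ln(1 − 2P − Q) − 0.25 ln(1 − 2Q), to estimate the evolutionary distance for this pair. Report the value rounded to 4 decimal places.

Mismatches occur at site 4 (C→G, transversion), site 5 (G→U, transversion), site 9 (C→G, transversion), site 11 (G→C, transversion), site 13 (U→C, transition), site 14 (C→A, transversion).
Of the 6 differences, 1 transition and 5 transversions over 18 sites: P = 1/18 = 0.055556, Q = 5/18 = 0.277778.
d = −0.5·ln(0.611110) − 0.25·ln(0.444444) = −0.5·(-0.492478) − 0.25·(-0.810931) = 0.4490.

0.4490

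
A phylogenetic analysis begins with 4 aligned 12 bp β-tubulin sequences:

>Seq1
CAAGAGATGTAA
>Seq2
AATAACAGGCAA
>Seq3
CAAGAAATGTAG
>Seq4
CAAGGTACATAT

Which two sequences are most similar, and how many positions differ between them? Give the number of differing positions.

2

Pairwise Hamming distances:
  Seq1 vs Seq2: 6
  Seq1 vs Seq3: 2
  Seq1 vs Seq4: 5
  Seq2 vs Seq3: 7
  Seq2 vs Seq4: 9
  Seq3 vs Seq4: 5
The smallest is 2, between Seq1 and Seq3.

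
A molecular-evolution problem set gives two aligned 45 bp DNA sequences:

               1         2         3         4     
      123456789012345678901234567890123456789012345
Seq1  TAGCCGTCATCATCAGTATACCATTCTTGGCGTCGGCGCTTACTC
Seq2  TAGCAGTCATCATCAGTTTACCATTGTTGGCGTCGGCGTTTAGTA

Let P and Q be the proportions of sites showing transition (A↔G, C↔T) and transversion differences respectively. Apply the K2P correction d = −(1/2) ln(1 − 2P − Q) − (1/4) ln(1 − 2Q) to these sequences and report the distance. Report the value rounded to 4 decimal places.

Differing sites — 5:C/A (Tv); 18:A/T (Tv); 26:C/G (Tv); 39:C/T (Ti); 43:C/G (Tv); 45:C/A (Tv).
Of the 6 differences, 1 transition and 5 transversions over 45 sites: P = 1/45 = 0.022222, Q = 5/45 = 0.111111.
d = −0.5·ln(0.844445) − 0.25·ln(0.777778) = −0.5·(-0.169076) − 0.25·(-0.251314) = 0.1474.

0.1474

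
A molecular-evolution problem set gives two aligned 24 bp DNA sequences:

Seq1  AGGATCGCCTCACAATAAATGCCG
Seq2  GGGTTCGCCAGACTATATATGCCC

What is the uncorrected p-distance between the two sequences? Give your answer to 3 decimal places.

The sequences differ at positions 1 (A/G), 4 (A/T), 10 (T/A), 11 (C/G), 14 (A/T), 18 (A/T), 24 (G/C).
There are 7 differences over 24 sites, so p = 7/24 = 0.292.

0.292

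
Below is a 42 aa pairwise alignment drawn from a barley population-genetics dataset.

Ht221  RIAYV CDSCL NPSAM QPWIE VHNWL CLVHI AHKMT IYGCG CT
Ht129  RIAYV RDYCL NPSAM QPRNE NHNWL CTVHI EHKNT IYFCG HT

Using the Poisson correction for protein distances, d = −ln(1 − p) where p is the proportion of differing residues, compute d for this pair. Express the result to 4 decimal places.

0.2719

Mismatches occur at site 6 (C↔R), site 8 (S↔Y), site 18 (W↔R), site 19 (I↔N), site 21 (V↔N), site 27 (L↔T), site 31 (A↔E), site 34 (M↔N), site 38 (G↔F), site 41 (C↔H).
p = 10/42 = 0.238095.
d = −ln(1 − 0.238095) = −ln(0.761905) = 0.2719.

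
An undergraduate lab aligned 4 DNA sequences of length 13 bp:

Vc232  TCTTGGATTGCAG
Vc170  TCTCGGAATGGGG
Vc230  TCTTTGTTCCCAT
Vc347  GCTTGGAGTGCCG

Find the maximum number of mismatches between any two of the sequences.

9

Pairwise Hamming distances:
  Vc232 vs Vc170: 4
  Vc232 vs Vc230: 5
  Vc232 vs Vc347: 3
  Vc170 vs Vc230: 9
  Vc170 vs Vc347: 5
  Vc230 vs Vc347: 8
The largest is 9, between Vc170 and Vc230.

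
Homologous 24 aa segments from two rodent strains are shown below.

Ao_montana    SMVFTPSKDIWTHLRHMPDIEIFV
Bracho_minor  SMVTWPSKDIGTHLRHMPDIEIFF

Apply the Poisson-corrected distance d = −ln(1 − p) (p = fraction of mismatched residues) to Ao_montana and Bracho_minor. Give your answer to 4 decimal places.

0.1823

Differing sites — 4:F/T; 5:T/W; 11:W/G; 24:V/F.
p = 4/24 = 0.166667.
d = −ln(1 − 0.166667) = −ln(0.833333) = 0.1823.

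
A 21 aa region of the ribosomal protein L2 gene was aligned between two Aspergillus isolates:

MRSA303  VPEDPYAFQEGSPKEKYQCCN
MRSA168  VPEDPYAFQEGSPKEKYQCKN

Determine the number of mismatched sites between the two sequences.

1

The sequences differ at position 20 (C/K).
That gives 1 mismatch out of 21 aligned sites, so the Hamming distance is 1.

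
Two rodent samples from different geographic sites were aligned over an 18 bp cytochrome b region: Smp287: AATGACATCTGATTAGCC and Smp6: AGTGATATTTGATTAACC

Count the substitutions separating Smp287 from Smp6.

4

Mismatches occur at site 2 (A/G), site 6 (C/T), site 9 (C/T), site 16 (G/A).
That gives 4 mismatches out of 18 aligned sites, so the Hamming distance is 4.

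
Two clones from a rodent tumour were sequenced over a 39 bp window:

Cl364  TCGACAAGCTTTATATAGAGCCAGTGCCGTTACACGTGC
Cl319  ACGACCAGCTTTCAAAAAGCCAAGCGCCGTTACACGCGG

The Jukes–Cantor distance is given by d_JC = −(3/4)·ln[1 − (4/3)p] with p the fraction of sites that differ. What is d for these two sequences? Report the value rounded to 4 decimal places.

0.3961

The sequences differ at positions 1 (T/A), 6 (A/C), 13 (A/C), 14 (T/A), 16 (T/A), 18 (G/A), 19 (A/G), 20 (G/C), 22 (C/A), 25 (T/C), 37 (T/C), 39 (C/G).
p = 12/39 = 0.307692.
d = −0.75 · ln(1 − (4/3)·0.307692) = −0.75 · ln(0.589744) = −0.75 · (-0.528067) = 0.3961.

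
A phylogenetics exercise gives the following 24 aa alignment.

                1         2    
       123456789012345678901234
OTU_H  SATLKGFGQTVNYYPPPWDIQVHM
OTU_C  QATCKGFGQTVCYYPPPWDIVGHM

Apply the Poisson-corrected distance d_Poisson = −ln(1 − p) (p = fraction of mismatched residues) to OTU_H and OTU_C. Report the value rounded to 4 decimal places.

0.2336

Differing sites — 1:S/Q; 4:L/C; 12:N/C; 21:Q/V; 22:V/G.
p = 5/24 = 0.208333.
d = −ln(1 − 0.208333) = −ln(0.791667) = 0.2336.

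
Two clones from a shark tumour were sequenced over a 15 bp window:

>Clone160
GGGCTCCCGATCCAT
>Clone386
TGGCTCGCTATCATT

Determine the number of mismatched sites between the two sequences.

Mismatches occur at site 1 (G↔T), site 7 (C↔G), site 9 (G↔T), site 13 (C↔A), site 14 (A↔T).
That gives 5 mismatches out of 15 aligned sites, so the Hamming distance is 5.

5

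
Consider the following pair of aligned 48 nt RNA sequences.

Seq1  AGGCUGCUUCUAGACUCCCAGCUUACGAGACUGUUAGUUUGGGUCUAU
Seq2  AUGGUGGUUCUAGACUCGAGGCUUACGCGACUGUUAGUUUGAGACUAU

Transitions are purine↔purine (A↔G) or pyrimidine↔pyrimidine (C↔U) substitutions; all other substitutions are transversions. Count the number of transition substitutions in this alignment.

2

Differing sites — 2:G/U (Tv); 4:C/G (Tv); 7:C/G (Tv); 18:C/G (Tv); 19:C/A (Tv); 20:A/G (Ti); 28:A/C (Tv); 42:G/A (Ti); 44:U/A (Tv).
Of the 9 differences, 2 transitions and 7 transversions, so the answer is 2.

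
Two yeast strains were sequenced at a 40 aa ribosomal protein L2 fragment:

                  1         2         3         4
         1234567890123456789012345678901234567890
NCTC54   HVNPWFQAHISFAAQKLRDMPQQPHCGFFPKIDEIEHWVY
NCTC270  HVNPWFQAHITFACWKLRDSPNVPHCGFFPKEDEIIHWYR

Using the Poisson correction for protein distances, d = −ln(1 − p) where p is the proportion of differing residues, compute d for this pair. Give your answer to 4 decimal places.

Differing sites — 11:S/T; 14:A/C; 15:Q/W; 20:M/S; 22:Q/N; 23:Q/V; 32:I/E; 36:E/I; 39:V/Y; 40:Y/R.
p = 10/40 = 0.250000.
d = −ln(1 − 0.250000) = −ln(0.750000) = 0.2877.

0.2877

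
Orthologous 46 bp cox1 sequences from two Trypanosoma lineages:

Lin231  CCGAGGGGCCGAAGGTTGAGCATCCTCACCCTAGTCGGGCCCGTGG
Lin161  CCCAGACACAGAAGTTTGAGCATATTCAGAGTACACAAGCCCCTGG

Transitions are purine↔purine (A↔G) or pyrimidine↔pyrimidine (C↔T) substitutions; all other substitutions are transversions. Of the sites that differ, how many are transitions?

5

The sequences differ at positions 3 (G/C, transversion), 6 (G/A, transition), 7 (G/C, transversion), 8 (G/A, transition), 10 (C/A, transversion), 15 (G/T, transversion), 24 (C/A, transversion), 25 (C/T, transition), 29 (C/G, transversion), 30 (C/A, transversion), 31 (C/G, transversion), 34 (G/C, transversion), 35 (T/A, transversion), 37 (G/A, transition), 38 (G/A, transition), 43 (G/C, transversion).
Of the 16 differences, 5 transitions and 11 transversions, so the answer is 5.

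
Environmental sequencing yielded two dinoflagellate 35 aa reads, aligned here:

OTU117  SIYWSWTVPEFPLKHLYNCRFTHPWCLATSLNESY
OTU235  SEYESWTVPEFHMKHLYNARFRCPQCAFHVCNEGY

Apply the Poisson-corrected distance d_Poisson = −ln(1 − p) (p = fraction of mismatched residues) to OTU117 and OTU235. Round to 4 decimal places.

Differing sites — 2:I/E; 4:W/E; 12:P/H; 13:L/M; 19:C/A; 22:T/R; 23:H/C; 25:W/Q; 27:L/A; 28:A/F; 29:T/H; 30:S/V; 31:L/C; 34:S/G.
p = 14/35 = 0.400000.
d = −ln(1 − 0.400000) = −ln(0.600000) = 0.5108.

0.5108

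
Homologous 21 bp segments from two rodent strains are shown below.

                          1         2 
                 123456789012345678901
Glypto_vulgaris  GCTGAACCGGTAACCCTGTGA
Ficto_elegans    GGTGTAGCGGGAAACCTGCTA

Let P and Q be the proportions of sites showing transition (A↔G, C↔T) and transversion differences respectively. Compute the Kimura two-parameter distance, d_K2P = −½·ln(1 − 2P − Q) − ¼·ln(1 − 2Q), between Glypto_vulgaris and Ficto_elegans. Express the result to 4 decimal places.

The sequences differ at positions 2 (C/G, transversion), 5 (A/T, transversion), 7 (C/G, transversion), 11 (T/G, transversion), 14 (C/A, transversion), 19 (T/C, transition), 20 (G/T, transversion).
Of the 7 differences, 1 transition and 6 transversions over 21 sites: P = 1/21 = 0.047619, Q = 6/21 = 0.285714.
d = −0.5·ln(0.619048) − 0.25·ln(0.428572) = −0.5·(-0.479572) − 0.25·(-0.847297) = 0.4516.

0.4516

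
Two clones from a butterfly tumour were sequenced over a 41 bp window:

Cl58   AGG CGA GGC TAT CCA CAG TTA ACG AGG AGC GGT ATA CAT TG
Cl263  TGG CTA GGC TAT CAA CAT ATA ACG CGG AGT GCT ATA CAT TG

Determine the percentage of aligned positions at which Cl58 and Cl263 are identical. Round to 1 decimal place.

Mismatches occur at site 1 (A→T), site 5 (G→T), site 14 (C→A), site 18 (G→T), site 19 (T→A), site 25 (A→C), site 30 (C→T), site 32 (G→C).
33 of the 41 sites match, so the percent identity is 33/41 × 100 = 80.5%.

80.5%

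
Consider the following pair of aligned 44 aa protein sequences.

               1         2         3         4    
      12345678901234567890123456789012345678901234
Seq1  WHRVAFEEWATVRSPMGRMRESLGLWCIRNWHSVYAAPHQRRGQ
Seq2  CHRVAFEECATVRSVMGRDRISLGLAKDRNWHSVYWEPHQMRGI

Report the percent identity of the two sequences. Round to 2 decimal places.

72.73%

Differing sites — 1:W/C; 9:W/C; 15:P/V; 19:M/D; 21:E/I; 26:W/A; 27:C/K; 28:I/D; 36:A/W; 37:A/E; 41:R/M; 44:Q/I.
32 of the 44 sites match, so the percent identity is 32/44 × 100 = 72.73%.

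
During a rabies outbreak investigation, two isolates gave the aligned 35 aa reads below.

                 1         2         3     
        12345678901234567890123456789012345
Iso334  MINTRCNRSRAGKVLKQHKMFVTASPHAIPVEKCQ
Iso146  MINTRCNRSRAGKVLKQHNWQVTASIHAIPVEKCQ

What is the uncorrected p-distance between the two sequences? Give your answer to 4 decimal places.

The sequences differ at positions 19 (K/N), 20 (M/W), 21 (F/Q), 26 (P/I).
There are 4 differences over 35 sites, so p = 4/35 = 0.1143.

0.1143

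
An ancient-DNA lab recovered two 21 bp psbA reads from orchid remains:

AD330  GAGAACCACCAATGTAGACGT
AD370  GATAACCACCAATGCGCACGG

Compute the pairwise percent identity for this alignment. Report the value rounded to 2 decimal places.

76.19%

The sequences differ at positions 3 (G/T), 15 (T/C), 16 (A/G), 17 (G/C), 21 (T/G).
16 of the 21 sites match, so the percent identity is 16/21 × 100 = 76.19%.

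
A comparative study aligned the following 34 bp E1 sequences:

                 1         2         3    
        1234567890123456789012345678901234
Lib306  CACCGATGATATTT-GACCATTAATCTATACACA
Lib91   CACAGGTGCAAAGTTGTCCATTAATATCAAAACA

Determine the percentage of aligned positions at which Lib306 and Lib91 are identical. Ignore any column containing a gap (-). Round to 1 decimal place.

66.7%

Excluding the 1 gap column leaves 33 comparable sites.
Differing sites — 4:C/A; 6:A/G; 9:A/C; 10:T/A; 12:T/A; 13:T/G; 17:A/T; 26:C/A; 28:A/C; 29:T/A; 31:C/A.
22 of the 33 comparable sites match, so the percent identity is 22/33 × 100 = 66.7%.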